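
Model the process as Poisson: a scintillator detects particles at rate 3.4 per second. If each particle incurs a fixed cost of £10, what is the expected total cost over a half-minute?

E[N] = 3.4 × 30 = 102 (a half-minute = 30 seconds); E[cost] = 102 × £10 = £1020.

£1020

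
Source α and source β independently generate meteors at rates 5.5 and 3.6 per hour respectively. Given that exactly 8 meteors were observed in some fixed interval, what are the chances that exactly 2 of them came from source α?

Given the total, each event is independently from source α with probability p = λ_α/(λ_α+λ_β) = 5.5/9.1 ≈ 0.6044.
So K ~ Binomial(8, 5.5/9.1): P(K = 2) = C(8,2) · (5.5/9.1)^2 · (3.6/9.1)^6 ≈ 0.0392.

0.0392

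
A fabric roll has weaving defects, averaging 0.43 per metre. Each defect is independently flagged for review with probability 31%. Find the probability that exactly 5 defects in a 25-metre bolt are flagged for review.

0.1223

Thinning: the defects that are flagged for review themselves form a Poisson process with rate 0.31 × 0.43 = 0.1333 per metre.
Over the interval, μ = 0.1333 × 25 = 3.3325 (a 25-metre bolt = 25 metres).
P(N = 5) = e^(−3.3325) · 3.3325^5/5! ≈ 0.1223.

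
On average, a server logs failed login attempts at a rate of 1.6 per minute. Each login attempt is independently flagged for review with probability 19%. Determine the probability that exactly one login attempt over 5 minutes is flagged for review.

0.3324

Thinning: the login attempts that are flagged for review themselves form a Poisson process with rate 0.19 × 1.6 = 0.304 per minute.
Over the interval, μ = 0.304 × 5 = 1.52 (5 minutes).
P(N = 1) = e^(−1.52) · 1.52^1/1! ≈ 0.3324.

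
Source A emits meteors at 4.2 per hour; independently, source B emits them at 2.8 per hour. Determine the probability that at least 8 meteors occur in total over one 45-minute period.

Independent Poisson processes superpose: combined rate λ = 4.2 + 2.8 = 7 per hour.
Over the interval, μ = 7 × 0.75 = 5.25 (a 45-minute period = 0.75 hours).
P(N ≥ 8) = 1 − P(N ≤ 7) ≈ 0.1608.

0.1608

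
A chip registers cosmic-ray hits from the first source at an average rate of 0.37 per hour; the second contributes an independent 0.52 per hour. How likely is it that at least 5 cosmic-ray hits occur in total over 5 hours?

Independent Poisson processes superpose: combined rate λ = 0.37 + 0.52 = 0.89 per hour.
Over the interval, μ = 0.89 × 5 = 4.45 (5 hours).
P(N ≥ 5) = 1 − P(N ≤ 4) ≈ 0.4584.

0.4584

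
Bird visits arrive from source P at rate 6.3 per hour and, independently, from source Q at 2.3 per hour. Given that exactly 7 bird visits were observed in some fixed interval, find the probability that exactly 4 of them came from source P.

Given the total, each event is independently from source P with probability p = λ_P/(λ_P+λ_Q) = 6.3/8.6 ≈ 0.7326.
So K ~ Binomial(7, 6.3/8.6): P(K = 4) = C(7,4) · (6.3/8.6)^4 · (2.3/8.6)^3 ≈ 0.1928.

0.1928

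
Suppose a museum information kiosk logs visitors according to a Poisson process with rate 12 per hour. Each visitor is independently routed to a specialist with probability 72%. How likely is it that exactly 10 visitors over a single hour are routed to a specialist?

Thinning: the visitors that are routed to a specialist themselves form a Poisson process with rate 0.72 × 12 = 8.64 per hour.
So μ = 8.64.
P(N = 10) = e^(−8.64) · 8.64^10/10! ≈ 0.1130.

0.1130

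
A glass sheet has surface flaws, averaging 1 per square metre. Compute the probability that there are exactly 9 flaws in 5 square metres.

0.0363

Over the interval, μ = 1 × 5 = 5 (5 square metres).
P(N = 9) = e^(−μ) μ^9/9! = e^(−5) · 5^9/362880 ≈ 0.0363.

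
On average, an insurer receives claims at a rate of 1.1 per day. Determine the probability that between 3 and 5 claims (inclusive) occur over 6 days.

0.3147

Over the interval, μ = 1.1 × 6 = 6.6 (6 days).
P(3 ≤ N ≤ 5) = Σ_{j=3}^{5} e^(−6.6) · 6.6^j/j! ≈ 0.3147.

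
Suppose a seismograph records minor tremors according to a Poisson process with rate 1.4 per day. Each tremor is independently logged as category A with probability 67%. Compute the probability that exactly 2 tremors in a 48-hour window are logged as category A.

0.2696

Thinning: the tremors that are logged as category A themselves form a Poisson process with rate 0.67 × 1.4 = 0.938 per day.
Over the interval, μ = 0.938 × 2 = 1.876 (a 48-hour window = 2 days).
P(N = 2) = e^(−1.876) · 1.876^2/2! ≈ 0.2696.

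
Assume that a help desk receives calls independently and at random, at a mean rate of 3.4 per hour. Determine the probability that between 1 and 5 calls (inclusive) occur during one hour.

With mean μ = 3.4 per hour,
P(1 ≤ N ≤ 5) = Σ_{j=1}^{5} e^(−3.4) · 3.4^j/j! ≈ 0.8372.

0.8372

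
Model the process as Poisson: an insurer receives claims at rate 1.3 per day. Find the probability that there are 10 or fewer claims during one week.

0.6941

Over the interval, μ = 1.3 × 7 = 9.1 (a week = 7 days).
P(N ≤ 10) = Σ_{j=0}^{10} e^(−μ) μ^j/j! ≈ 0.6941.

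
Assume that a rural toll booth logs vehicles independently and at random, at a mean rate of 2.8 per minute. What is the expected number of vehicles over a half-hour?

84

E[N] = λt = 2.8 × 30 = 84 (a half-hour = 30 minutes).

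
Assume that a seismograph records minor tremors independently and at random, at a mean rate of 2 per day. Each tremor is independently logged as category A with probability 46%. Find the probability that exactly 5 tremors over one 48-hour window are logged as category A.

Thinning: the tremors that are logged as category A themselves form a Poisson process with rate 0.46 × 2 = 0.92 per day.
Over the interval, μ = 0.92 × 2 = 1.84 (a 48-hour window = 2 days).
P(N = 5) = e^(−1.84) · 1.84^5/5! ≈ 0.0279.

0.0279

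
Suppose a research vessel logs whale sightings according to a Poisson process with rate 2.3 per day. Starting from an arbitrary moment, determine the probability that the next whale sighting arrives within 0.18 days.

0.3390

Inter-arrival times are exponential with rate λ = 2.3 per day.
P(T ≤ 0.18) = 1 − e^(−λt) = 1 − e^(−2.3 × 0.18) = 1 − e^(−0.414) ≈ 0.3390.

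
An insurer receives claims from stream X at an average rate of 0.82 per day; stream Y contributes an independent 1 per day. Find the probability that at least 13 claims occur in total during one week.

0.5080

Independent Poisson processes superpose: combined rate λ = 0.82 + 1 = 1.82 per day.
Over the interval, μ = 1.82 × 7 = 12.74 (a week = 7 days).
P(N ≥ 13) = 1 − P(N ≤ 12) ≈ 0.5080.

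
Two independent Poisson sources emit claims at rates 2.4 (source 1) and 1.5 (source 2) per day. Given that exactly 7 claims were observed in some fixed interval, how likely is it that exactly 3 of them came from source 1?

0.1785

Given the total, each event is independently from source 1 with probability p = λ_1/(λ_1+λ_2) = 2.4/3.9 ≈ 0.6154.
So K ~ Binomial(7, 2.4/3.9): P(K = 3) = C(7,3) · (2.4/3.9)^3 · (1.5/3.9)^4 ≈ 0.1785.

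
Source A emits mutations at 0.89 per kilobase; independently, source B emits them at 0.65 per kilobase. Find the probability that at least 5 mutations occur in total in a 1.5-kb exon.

0.0849

Independent Poisson processes superpose: combined rate λ = 0.89 + 0.65 = 1.54 per kilobase.
Over the interval, μ = 1.54 × 1.5 = 2.31 (a 1.5-kb exon = 1.5 kilobases).
P(N ≥ 5) = 1 − P(N ≤ 4) ≈ 0.0849.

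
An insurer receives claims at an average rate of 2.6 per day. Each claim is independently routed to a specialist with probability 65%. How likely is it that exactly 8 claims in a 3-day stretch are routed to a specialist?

0.0680

Thinning: the claims that are routed to a specialist themselves form a Poisson process with rate 0.65 × 2.6 = 1.69 per day.
Over the interval, μ = 1.69 × 3 = 5.07 (a 3-day stretch = 3 days).
P(N = 8) = e^(−5.07) · 5.07^8/8! ≈ 0.0680.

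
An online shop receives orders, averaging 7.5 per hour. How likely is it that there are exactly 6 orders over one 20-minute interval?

Over the interval, μ = 7.5 × 1/3 = 2.5 (a 20-minute interval = 1/3 hours).
P(N = 6) = e^(−μ) μ^6/6! = e^(−2.5) · 2.5^6/720 ≈ 0.0278.

0.0278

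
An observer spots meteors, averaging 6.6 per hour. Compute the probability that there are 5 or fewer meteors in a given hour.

With mean μ = 6.6 per hour,
P(N ≤ 5) = Σ_{j=0}^{5} e^(−μ) μ^j/j! ≈ 0.3547.

0.3547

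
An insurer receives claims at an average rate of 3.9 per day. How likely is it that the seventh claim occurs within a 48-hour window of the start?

Over the interval, μ = 3.9 × 2 = 7.8 (a 48-hour window = 2 days).
The seventh arrival falls in the interval iff at least 7 events occur there: P(S_7 ≤ t) = P(N ≥ 7) = 1 − P(N ≤ 6) ≈ 0.6616.

0.6616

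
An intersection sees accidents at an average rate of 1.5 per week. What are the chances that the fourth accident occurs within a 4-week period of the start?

Over the interval, μ = 1.5 × 4 = 6 (a 4-week period = 4 weeks).
The fourth arrival falls in the interval iff at least 4 events occur there: P(S_4 ≤ t) = P(N ≥ 4) = 1 − P(N ≤ 3) ≈ 0.8488.

0.8488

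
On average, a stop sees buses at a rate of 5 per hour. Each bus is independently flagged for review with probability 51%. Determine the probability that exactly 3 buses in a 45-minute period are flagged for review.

0.1722

Thinning: the buses that are flagged for review themselves form a Poisson process with rate 0.51 × 5 = 2.55 per hour.
Over the interval, μ = 2.55 × 0.75 = 1.9125 (a 45-minute period = 0.75 hours).
P(N = 3) = e^(−1.9125) · 1.9125^3/3! ≈ 0.1722.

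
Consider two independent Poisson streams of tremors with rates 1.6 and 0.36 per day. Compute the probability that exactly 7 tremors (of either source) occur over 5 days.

Independent Poisson processes superpose: combined rate λ = 1.6 + 0.36 = 1.96 per day.
Over the interval, μ = 1.96 × 5 = 9.8 (5 days).
P(N = 7) = e^(−9.8) · 9.8^7/7! ≈ 0.0955.

0.0955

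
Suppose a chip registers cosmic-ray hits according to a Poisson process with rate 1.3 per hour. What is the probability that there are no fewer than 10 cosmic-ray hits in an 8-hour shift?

0.5910

Over the interval, μ = 1.3 × 8 = 10.4 (an 8-hour shift = 8 hours).
P(N ≥ 10) = 1 − P(N ≤ 9) = 1 − Σ_{j=0}^{9} e^(−μ) μ^j/j! ≈ 0.5910.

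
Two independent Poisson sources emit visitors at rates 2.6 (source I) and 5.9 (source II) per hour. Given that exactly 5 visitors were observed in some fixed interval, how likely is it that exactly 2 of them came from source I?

0.3129

Given the total, each event is independently from source I with probability p = λ_I/(λ_I+λ_II) = 2.6/8.5 ≈ 0.3059.
So K ~ Binomial(5, 2.6/8.5): P(K = 2) = C(5,2) · (2.6/8.5)^2 · (5.9/8.5)^3 ≈ 0.3129.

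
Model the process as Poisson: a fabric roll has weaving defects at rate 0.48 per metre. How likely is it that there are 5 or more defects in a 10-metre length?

0.5237

Over the interval, μ = 0.48 × 10 = 4.8 (a 10-metre length = 10 metres).
P(N ≥ 5) = 1 − P(N ≤ 4) = 1 − Σ_{j=0}^{4} e^(−μ) μ^j/j! ≈ 0.5237.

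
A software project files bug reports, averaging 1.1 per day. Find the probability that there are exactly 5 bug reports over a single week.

Over the interval, μ = 1.1 × 7 = 7.7 (a week = 7 days).
P(N = 5) = e^(−μ) μ^5/5! = e^(−7.7) · 7.7^5/120 ≈ 0.1021.

0.1021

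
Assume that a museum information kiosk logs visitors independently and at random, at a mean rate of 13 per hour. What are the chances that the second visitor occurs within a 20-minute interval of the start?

Over the interval, μ = 13 × 1/3 ≈ 4.33333 (a 20-minute interval = 1/3 hours).
The second arrival falls in the interval iff at least 2 events occur there: P(S_2 ≤ t) = P(N ≥ 2) = 1 − P(N ≤ 1) ≈ 0.9300.

0.9300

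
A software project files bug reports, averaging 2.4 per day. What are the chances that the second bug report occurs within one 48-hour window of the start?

Over the interval, μ = 2.4 × 2 = 4.8 (a 48-hour window = 2 days).
The second arrival falls in the interval iff at least 2 events occur there: P(S_2 ≤ t) = P(N ≥ 2) = 1 − P(N ≤ 1) ≈ 0.9523.

0.9523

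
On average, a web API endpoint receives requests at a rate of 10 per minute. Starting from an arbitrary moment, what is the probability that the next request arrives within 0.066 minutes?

0.4831

Inter-arrival times are exponential with rate λ = 10 per minute.
P(T ≤ 0.066) = 1 − e^(−λt) = 1 − e^(−10 × 0.066) = 1 − e^(−0.66) ≈ 0.4831.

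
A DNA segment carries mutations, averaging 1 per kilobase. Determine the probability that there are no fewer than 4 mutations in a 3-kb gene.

Over the interval, μ = 1 × 3 = 3 (a 3-kb gene = 3 kilobases).
P(N ≥ 4) = 1 − P(N ≤ 3) = 1 − Σ_{j=0}^{3} e^(−μ) μ^j/j! ≈ 0.3528.

0.3528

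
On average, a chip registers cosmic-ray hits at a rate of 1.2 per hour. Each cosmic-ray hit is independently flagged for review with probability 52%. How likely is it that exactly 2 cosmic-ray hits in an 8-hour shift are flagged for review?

Thinning: the cosmic-ray hits that are flagged for review themselves form a Poisson process with rate 0.52 × 1.2 = 0.624 per hour.
Over the interval, μ = 0.624 × 8 = 4.992 (an 8-hour shift = 8 hours).
P(N = 2) = e^(−4.992) · 4.992^2/2! ≈ 0.0846.

0.0846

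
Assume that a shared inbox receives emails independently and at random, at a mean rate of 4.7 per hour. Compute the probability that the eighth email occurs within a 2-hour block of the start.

0.7208

Over the interval, μ = 4.7 × 2 = 9.4 (a 2-hour block = 2 hours).
The eighth arrival falls in the interval iff at least 8 events occur there: P(S_8 ≤ t) = P(N ≥ 8) = 1 − P(N ≤ 7) ≈ 0.7208.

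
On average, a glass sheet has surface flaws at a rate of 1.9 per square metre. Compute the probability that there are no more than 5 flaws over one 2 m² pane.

0.8156

Over the interval, μ = 1.9 × 2 = 3.8 (a 2 m² pane = 2 square metres).
P(N ≤ 5) = Σ_{j=0}^{5} e^(−μ) μ^j/j! ≈ 0.8156.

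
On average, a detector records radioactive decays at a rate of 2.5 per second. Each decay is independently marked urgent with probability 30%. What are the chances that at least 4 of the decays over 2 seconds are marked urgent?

0.0656

Thinning: the decays that are marked urgent themselves form a Poisson process with rate 0.3 × 2.5 = 0.75 per second.
Over the interval, μ = 0.75 × 2 = 1.5 (2 seconds).
P(N ≥ 4) = 1 − P(N ≤ 3) ≈ 0.0656.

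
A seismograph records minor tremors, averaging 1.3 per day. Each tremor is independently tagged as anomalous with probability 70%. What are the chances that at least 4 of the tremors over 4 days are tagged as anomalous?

0.4933

Thinning: the tremors that are tagged as anomalous themselves form a Poisson process with rate 0.7 × 1.3 = 0.91 per day.
Over the interval, μ = 0.91 × 4 = 3.64 (4 days).
P(N ≥ 4) = 1 − P(N ≤ 3) ≈ 0.4933.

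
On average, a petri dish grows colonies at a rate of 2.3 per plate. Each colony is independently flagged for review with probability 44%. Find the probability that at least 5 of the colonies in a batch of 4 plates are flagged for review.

Thinning: the colonies that are flagged for review themselves form a Poisson process with rate 0.44 × 2.3 = 1.012 per plate.
Over the interval, μ = 1.012 × 4 = 4.048 (a batch of 4 plates = 4 plates).
P(N ≥ 5) = 1 − P(N ≤ 4) ≈ 0.3805.

0.3805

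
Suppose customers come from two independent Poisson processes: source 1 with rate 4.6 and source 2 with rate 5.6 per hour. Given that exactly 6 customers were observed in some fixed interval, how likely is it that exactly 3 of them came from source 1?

Given the total, each event is independently from source 1 with probability p = λ_1/(λ_1+λ_2) = 4.6/10.2 ≈ 0.4510.
So K ~ Binomial(6, 4.6/10.2): P(K = 3) = C(6,3) · (4.6/10.2)^3 · (5.6/10.2)^3 ≈ 0.3036.

0.3036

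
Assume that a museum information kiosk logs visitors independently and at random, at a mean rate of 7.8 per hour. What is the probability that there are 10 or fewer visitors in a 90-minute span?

Over the interval, μ = 7.8 × 1.5 = 11.7 (a 90-minute span = 1.5 hours).
P(N ≤ 10) = Σ_{j=0}^{10} e^(−μ) μ^j/j! ≈ 0.3794.

0.3794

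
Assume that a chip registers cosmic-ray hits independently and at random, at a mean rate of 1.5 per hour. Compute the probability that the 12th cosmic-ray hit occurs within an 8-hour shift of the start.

Over the interval, μ = 1.5 × 8 = 12 (an 8-hour shift = 8 hours).
The 12th arrival falls in the interval iff at least 12 events occur there: P(S_12 ≤ t) = P(N ≥ 12) = 1 − P(N ≤ 11) ≈ 0.5384.

0.5384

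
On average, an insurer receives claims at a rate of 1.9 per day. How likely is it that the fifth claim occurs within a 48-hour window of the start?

Over the interval, μ = 1.9 × 2 = 3.8 (a 48-hour window = 2 days).
The fifth arrival falls in the interval iff at least 5 events occur there: P(S_5 ≤ t) = P(N ≥ 5) = 1 − P(N ≤ 4) ≈ 0.3322.

0.3322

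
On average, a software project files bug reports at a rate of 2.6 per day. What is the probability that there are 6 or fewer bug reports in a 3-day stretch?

Over the interval, μ = 2.6 × 3 = 7.8 (a 3-day stretch = 3 days).
P(N ≤ 6) = Σ_{j=0}^{6} e^(−μ) μ^j/j! ≈ 0.3384.

0.3384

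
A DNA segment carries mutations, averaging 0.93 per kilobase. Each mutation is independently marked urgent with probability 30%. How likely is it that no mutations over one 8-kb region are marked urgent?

Thinning: the mutations that are marked urgent themselves form a Poisson process with rate 0.3 × 0.93 = 0.279 per kilobase.
Over the interval, μ = 0.279 × 8 = 2.232 (an 8-kb region = 8 kilobases).
P(N = 0) = e^(−2.232) · 2.232^0/0! ≈ 0.1073.

0.1073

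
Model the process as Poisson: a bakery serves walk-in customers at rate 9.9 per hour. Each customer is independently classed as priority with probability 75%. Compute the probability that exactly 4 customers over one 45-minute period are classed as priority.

0.1529

Thinning: the customers that are classed as priority themselves form a Poisson process with rate 0.75 × 9.9 = 7.425 per hour.
Over the interval, μ = 7.425 × 0.75 = 5.56875 (a 45-minute period = 0.75 hours).
P(N = 4) = e^(−5.56875) · 5.56875^4/4! ≈ 0.1529.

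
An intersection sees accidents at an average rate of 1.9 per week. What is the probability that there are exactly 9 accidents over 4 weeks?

0.1167

Over the interval, μ = 1.9 × 4 = 7.6 (4 weeks).
P(N = 9) = e^(−μ) μ^9/9! = e^(−7.6) · 7.6^9/362880 ≈ 0.1167.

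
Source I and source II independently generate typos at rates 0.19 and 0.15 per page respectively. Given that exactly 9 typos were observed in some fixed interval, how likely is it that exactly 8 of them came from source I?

Given the total, each event is independently from source I with probability p = λ_I/(λ_I+λ_II) = 0.19/0.34 ≈ 0.5588.
So K ~ Binomial(9, 0.19/0.34): P(K = 8) = C(9,8) · (0.19/0.34)^8 · (0.15/0.34)^1 ≈ 0.0378.

0.0378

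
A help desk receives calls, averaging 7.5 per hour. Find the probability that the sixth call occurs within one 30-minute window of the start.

Over the interval, μ = 7.5 × 0.5 = 3.75 (a 30-minute window = 0.5 hours).
The sixth arrival falls in the interval iff at least 6 events occur there: P(S_6 ≤ t) = P(N ≥ 6) = 1 − P(N ≤ 5) ≈ 0.1771.

0.1771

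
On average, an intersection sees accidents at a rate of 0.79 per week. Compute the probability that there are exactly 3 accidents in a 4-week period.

Over the interval, μ = 0.79 × 4 = 3.16 (a 4-week period = 4 weeks).
P(N = 3) = e^(−μ) μ^3/3! = e^(−3.16) · 3.16^3/6 ≈ 0.2231.

0.2231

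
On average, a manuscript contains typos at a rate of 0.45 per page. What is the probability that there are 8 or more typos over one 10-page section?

0.0866

Over the interval, μ = 0.45 × 10 = 4.5 (a 10-page section = 10 pages).
P(N ≥ 8) = 1 − P(N ≤ 7) = 1 − Σ_{j=0}^{7} e^(−μ) μ^j/j! ≈ 0.0866.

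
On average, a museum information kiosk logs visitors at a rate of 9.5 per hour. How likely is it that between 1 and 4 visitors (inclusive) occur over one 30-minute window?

0.4767

Over the interval, μ = 9.5 × 0.5 = 4.75 (a 30-minute window = 0.5 hours).
P(1 ≤ N ≤ 4) = Σ_{j=1}^{4} e^(−4.75) · 4.75^j/j! ≈ 0.4767.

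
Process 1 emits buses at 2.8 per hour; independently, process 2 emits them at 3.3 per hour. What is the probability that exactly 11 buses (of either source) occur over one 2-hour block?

Independent Poisson processes superpose: combined rate λ = 2.8 + 3.3 = 6.1 per hour.
Over the interval, μ = 6.1 × 2 = 12.2 (a 2-hour block = 2 hours).
P(N = 11) = e^(−12.2) · 12.2^11/11! ≈ 0.1123.

0.1123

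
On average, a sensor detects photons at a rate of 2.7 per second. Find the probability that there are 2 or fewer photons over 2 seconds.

0.0948

Over the interval, μ = 2.7 × 2 = 5.4 (2 seconds).
P(N ≤ 2) = Σ_{j=0}^{2} e^(−μ) μ^j/j! ≈ 0.0948.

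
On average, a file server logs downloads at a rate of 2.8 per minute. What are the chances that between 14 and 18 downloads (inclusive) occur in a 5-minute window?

0.4182

Over the interval, μ = 2.8 × 5 = 14 (a 5-minute window = 5 minutes).
P(14 ≤ N ≤ 18) = Σ_{j=14}^{18} e^(−14) · 14^j/j! ≈ 0.4182.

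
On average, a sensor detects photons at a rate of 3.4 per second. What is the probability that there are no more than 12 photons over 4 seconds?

0.3989

Over the interval, μ = 3.4 × 4 = 13.6 (4 seconds).
P(N ≤ 12) = Σ_{j=0}^{12} e^(−μ) μ^j/j! ≈ 0.3989.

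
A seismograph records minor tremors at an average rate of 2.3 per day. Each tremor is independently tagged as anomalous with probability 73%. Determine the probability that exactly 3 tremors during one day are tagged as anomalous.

0.1472

Thinning: the tremors that are tagged as anomalous themselves form a Poisson process with rate 0.73 × 2.3 = 1.679 per day.
So μ = 1.679.
P(N = 3) = e^(−1.679) · 1.679^3/3! ≈ 0.1472.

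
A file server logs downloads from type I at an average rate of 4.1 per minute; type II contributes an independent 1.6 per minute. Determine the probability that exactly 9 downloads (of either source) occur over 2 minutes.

Independent Poisson processes superpose: combined rate λ = 4.1 + 1.6 = 5.7 per minute.
Over the interval, μ = 5.7 × 2 = 11.4 (2 minutes).
P(N = 9) = e^(−11.4) · 11.4^9/9! ≈ 0.1003.

0.1003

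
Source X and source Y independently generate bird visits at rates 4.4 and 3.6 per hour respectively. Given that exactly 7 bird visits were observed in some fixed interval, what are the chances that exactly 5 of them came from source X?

Given the total, each event is independently from source X with probability p = λ_X/(λ_X+λ_Y) = 4.4/8 = 0.5500.
So K ~ Binomial(7, 4.4/8): P(K = 5) = C(7,5) · (4.4/8)^5 · (3.6/8)^2 ≈ 0.2140.

0.2140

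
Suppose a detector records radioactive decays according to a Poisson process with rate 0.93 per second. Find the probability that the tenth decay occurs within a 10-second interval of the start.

Over the interval, μ = 0.93 × 10 = 9.3 (a 10-second interval = 10 seconds).
The tenth arrival falls in the interval iff at least 10 events occur there: P(S_10 ≤ t) = P(N ≥ 10) = 1 − P(N ≤ 9) ≈ 0.4521.

0.4521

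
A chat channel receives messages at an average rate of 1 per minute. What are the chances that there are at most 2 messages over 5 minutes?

0.1247

Over the interval, μ = 1 × 5 = 5 (5 minutes).
P(N ≤ 2) = Σ_{j=0}^{2} e^(−μ) μ^j/j! ≈ 0.1247.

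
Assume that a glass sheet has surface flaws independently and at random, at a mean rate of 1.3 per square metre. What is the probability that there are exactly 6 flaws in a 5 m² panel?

Over the interval, μ = 1.3 × 5 = 6.5 (a 5 m² panel = 5 square metres).
P(N = 6) = e^(−μ) μ^6/6! = e^(−6.5) · 6.5^6/720 ≈ 0.1575.

0.1575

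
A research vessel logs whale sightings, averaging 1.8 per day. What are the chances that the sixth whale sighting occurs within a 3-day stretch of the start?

Over the interval, μ = 1.8 × 3 = 5.4 (a 3-day stretch = 3 days).
The sixth arrival falls in the interval iff at least 6 events occur there: P(S_6 ≤ t) = P(N ≥ 6) = 1 − P(N ≤ 5) ≈ 0.4539.

0.4539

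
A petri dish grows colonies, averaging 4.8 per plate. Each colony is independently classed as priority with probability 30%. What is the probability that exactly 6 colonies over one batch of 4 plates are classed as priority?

0.1598

Thinning: the colonies that are classed as priority themselves form a Poisson process with rate 0.3 × 4.8 = 1.44 per plate.
Over the interval, μ = 1.44 × 4 = 5.76 (a batch of 4 plates = 4 plates).
P(N = 6) = e^(−5.76) · 5.76^6/6! ≈ 0.1598.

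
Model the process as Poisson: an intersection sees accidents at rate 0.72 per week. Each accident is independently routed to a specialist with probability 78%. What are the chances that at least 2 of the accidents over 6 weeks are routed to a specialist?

0.8497

Thinning: the accidents that are routed to a specialist themselves form a Poisson process with rate 0.78 × 0.72 = 0.5616 per week.
Over the interval, μ = 0.5616 × 6 = 3.3696 (6 weeks).
P(N ≥ 2) = 1 − P(N ≤ 1) ≈ 0.8497.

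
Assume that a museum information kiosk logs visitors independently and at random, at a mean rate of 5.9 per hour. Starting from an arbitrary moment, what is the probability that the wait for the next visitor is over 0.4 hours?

The wait for the next event is exponential with rate λ = 5.9 per hour.
P(T > 0.4) = e^(−λt) = e^(−5.9 × 0.4) = e^(−2.36) ≈ 0.0944.

0.0944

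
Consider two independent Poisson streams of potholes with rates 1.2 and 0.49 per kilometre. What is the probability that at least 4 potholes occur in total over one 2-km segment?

Independent Poisson processes superpose: combined rate λ = 1.2 + 0.49 = 1.69 per kilometre.
Over the interval, μ = 1.69 × 2 = 3.38 (a 2-km segment = 2 kilometres).
P(N ≥ 4) = 1 − P(N ≤ 3) ≈ 0.4373.

0.4373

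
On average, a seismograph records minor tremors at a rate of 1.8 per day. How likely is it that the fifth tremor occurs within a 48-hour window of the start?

0.2936

Over the interval, μ = 1.8 × 2 = 3.6 (a 48-hour window = 2 days).
The fifth arrival falls in the interval iff at least 5 events occur there: P(S_5 ≤ t) = P(N ≥ 5) = 1 − P(N ≤ 4) ≈ 0.2936.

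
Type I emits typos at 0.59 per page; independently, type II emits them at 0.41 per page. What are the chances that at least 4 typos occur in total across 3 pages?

Independent Poisson processes superpose: combined rate λ = 0.59 + 0.41 = 1 per page.
Over the interval, μ = 1 × 3 = 3 (3 pages).
P(N ≥ 4) = 1 − P(N ≤ 3) ≈ 0.3528.

0.3528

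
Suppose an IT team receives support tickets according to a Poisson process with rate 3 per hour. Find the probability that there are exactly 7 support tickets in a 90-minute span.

0.0824

Over the interval, μ = 3 × 1.5 = 4.5 (a 90-minute span = 1.5 hours).
P(N = 7) = e^(−μ) μ^7/7! = e^(−4.5) · 4.5^7/5040 ≈ 0.0824.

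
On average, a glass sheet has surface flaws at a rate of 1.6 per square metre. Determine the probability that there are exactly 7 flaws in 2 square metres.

0.0278

Over the interval, μ = 1.6 × 2 = 3.2 (2 square metres).
P(N = 7) = e^(−μ) μ^7/7! = e^(−3.2) · 3.2^7/5040 ≈ 0.0278.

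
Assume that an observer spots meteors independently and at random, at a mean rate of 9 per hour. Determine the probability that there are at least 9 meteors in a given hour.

With mean μ = 9 per hour,
P(N ≥ 9) = 1 − P(N ≤ 8) = 1 − Σ_{j=0}^{8} e^(−μ) μ^j/j! ≈ 0.5443.

0.5443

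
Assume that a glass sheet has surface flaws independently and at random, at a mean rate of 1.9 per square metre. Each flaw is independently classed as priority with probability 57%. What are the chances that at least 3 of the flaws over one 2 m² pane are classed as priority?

Thinning: the flaws that are classed as priority themselves form a Poisson process with rate 0.57 × 1.9 = 1.083 per square metre.
Over the interval, μ = 1.083 × 2 = 2.166 (a 2 m² pane = 2 square metres).
P(N ≥ 3) = 1 − P(N ≤ 2) ≈ 0.3682.

0.3682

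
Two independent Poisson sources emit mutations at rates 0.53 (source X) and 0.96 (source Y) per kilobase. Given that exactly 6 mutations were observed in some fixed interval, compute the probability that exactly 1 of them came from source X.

0.2370

Given the total, each event is independently from source X with probability p = λ_X/(λ_X+λ_Y) = 0.53/1.49 ≈ 0.3557.
So K ~ Binomial(6, 0.53/1.49): P(K = 1) = C(6,1) · (0.53/1.49)^1 · (0.96/1.49)^5 ≈ 0.2370.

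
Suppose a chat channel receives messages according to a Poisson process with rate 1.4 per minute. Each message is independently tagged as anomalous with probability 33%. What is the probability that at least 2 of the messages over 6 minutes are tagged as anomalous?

0.7641

Thinning: the messages that are tagged as anomalous themselves form a Poisson process with rate 0.33 × 1.4 = 0.462 per minute.
Over the interval, μ = 0.462 × 6 = 2.772 (6 minutes).
P(N ≥ 2) = 1 − P(N ≤ 1) ≈ 0.7641.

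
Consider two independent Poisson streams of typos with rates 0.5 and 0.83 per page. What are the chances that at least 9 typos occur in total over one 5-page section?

0.2265

Independent Poisson processes superpose: combined rate λ = 0.5 + 0.83 = 1.33 per page.
Over the interval, μ = 1.33 × 5 = 6.65 (a 5-page section = 5 pages).
P(N ≥ 9) = 1 − P(N ≤ 8) ≈ 0.2265.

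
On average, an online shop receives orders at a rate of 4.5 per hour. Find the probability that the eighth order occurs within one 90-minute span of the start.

0.3641

Over the interval, μ = 4.5 × 1.5 = 6.75 (a 90-minute span = 1.5 hours).
The eighth arrival falls in the interval iff at least 8 events occur there: P(S_8 ≤ t) = P(N ≥ 8) = 1 − P(N ≤ 7) ≈ 0.3641.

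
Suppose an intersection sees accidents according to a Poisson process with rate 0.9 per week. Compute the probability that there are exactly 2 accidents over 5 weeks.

0.1125

Over the interval, μ = 0.9 × 5 = 4.5 (5 weeks).
P(N = 2) = e^(−μ) μ^2/2! = e^(−4.5) · 4.5^2/2 ≈ 0.1125.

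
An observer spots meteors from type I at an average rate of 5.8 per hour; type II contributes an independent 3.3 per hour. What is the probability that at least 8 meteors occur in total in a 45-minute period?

0.3752

Independent Poisson processes superpose: combined rate λ = 5.8 + 3.3 = 9.1 per hour.
Over the interval, μ = 9.1 × 0.75 = 6.825 (a 45-minute period = 0.75 hours).
P(N ≥ 8) = 1 − P(N ≤ 7) ≈ 0.3752.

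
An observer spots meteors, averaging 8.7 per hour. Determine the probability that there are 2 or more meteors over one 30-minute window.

Over the interval, μ = 8.7 × 0.5 = 4.35 (a 30-minute window = 0.5 hours).
P(N ≥ 2) = 1 − P(N ≤ 1) = 1 − Σ_{j=0}^{1} e^(−μ) μ^j/j! ≈ 0.9309.

0.9309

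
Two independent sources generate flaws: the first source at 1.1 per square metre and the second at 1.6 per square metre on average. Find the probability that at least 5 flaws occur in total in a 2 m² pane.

Independent Poisson processes superpose: combined rate λ = 1.1 + 1.6 = 2.7 per square metre.
Over the interval, μ = 2.7 × 2 = 5.4 (a 2 m² pane = 2 square metres).
P(N ≥ 5) = 1 − P(N ≤ 4) ≈ 0.6267.

0.6267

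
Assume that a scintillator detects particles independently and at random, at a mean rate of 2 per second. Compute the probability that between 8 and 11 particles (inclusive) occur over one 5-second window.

0.4766

Over the interval, μ = 2 × 5 = 10 (a 5-second window = 5 seconds).
P(8 ≤ N ≤ 11) = Σ_{j=8}^{11} e^(−10) · 10^j/j! ≈ 0.4766.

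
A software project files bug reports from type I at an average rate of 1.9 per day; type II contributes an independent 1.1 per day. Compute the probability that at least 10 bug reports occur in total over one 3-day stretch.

Independent Poisson processes superpose: combined rate λ = 1.9 + 1.1 = 3 per day.
Over the interval, μ = 3 × 3 = 9 (a 3-day stretch = 3 days).
P(N ≥ 10) = 1 − P(N ≤ 9) ≈ 0.4126.

0.4126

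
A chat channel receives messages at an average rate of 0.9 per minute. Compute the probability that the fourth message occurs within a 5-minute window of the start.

Over the interval, μ = 0.9 × 5 = 4.5 (a 5-minute window = 5 minutes).
The fourth arrival falls in the interval iff at least 4 events occur there: P(S_4 ≤ t) = P(N ≥ 4) = 1 − P(N ≤ 3) ≈ 0.6577.

0.6577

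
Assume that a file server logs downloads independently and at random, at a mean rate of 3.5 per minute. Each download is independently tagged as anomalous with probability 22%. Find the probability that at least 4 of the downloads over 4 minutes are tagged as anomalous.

0.3707

Thinning: the downloads that are tagged as anomalous themselves form a Poisson process with rate 0.22 × 3.5 = 0.77 per minute.
Over the interval, μ = 0.77 × 4 = 3.08 (4 minutes).
P(N ≥ 4) = 1 − P(N ≤ 3) ≈ 0.3707.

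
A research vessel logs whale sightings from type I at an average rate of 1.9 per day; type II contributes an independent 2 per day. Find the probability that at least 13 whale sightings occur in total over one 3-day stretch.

Independent Poisson processes superpose: combined rate λ = 1.9 + 2 = 3.9 per day.
Over the interval, μ = 3.9 × 3 = 11.7 (a 3-day stretch = 3 days).
P(N ≥ 13) = 1 − P(N ≤ 12) ≈ 0.3898.

0.3898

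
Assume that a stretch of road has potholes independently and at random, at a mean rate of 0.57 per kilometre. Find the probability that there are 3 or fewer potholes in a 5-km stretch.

Over the interval, μ = 0.57 × 5 = 2.85 (a 5-km stretch = 5 kilometres).
P(N ≤ 3) = Σ_{j=0}^{3} e^(−μ) μ^j/j! ≈ 0.6808.

0.6808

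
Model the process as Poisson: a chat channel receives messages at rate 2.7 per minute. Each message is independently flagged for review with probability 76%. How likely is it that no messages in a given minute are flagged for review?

Thinning: the messages that are flagged for review themselves form a Poisson process with rate 0.76 × 2.7 = 2.052 per minute.
So μ = 2.052.
P(N = 0) = e^(−2.052) · 2.052^0/0! ≈ 0.1285.

0.1285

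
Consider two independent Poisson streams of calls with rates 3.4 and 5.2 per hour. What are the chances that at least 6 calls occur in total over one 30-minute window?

Independent Poisson processes superpose: combined rate λ = 3.4 + 5.2 = 8.6 per hour.
Over the interval, μ = 8.6 × 0.5 = 4.3 (a 30-minute window = 0.5 hours).
P(N ≥ 6) = 1 − P(N ≤ 5) ≈ 0.2633.

0.2633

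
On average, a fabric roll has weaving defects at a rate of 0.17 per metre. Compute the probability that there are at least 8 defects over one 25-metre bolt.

0.0674

Over the interval, μ = 0.17 × 25 = 4.25 (a 25-metre bolt = 25 metres).
P(N ≥ 8) = 1 − P(N ≤ 7) = 1 − Σ_{j=0}^{7} e^(−μ) μ^j/j! ≈ 0.0674.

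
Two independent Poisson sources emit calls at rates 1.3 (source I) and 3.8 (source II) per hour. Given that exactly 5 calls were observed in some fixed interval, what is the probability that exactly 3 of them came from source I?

Given the total, each event is independently from source I with probability p = λ_I/(λ_I+λ_II) = 1.3/5.1 ≈ 0.2549.
So K ~ Binomial(5, 1.3/5.1): P(K = 3) = C(5,3) · (1.3/5.1)^3 · (3.8/5.1)^2 ≈ 0.0919.

0.0919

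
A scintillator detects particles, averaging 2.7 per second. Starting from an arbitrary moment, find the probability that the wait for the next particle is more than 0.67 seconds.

0.1638

The wait for the next event is exponential with rate λ = 2.7 per second.
P(T > 0.67) = e^(−λt) = e^(−2.7 × 0.67) = e^(−1.809) ≈ 0.1638.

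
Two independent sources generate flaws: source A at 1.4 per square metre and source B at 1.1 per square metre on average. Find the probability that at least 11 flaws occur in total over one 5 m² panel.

0.7029

Independent Poisson processes superpose: combined rate λ = 1.4 + 1.1 = 2.5 per square metre.
Over the interval, μ = 2.5 × 5 = 12.5 (a 5 m² panel = 5 square metres).
P(N ≥ 11) = 1 − P(N ≤ 10) ≈ 0.7029.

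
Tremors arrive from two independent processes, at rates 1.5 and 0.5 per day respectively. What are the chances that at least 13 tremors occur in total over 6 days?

0.4240

Independent Poisson processes superpose: combined rate λ = 1.5 + 0.5 = 2 per day.
Over the interval, μ = 2 × 6 = 12 (6 days).
P(N ≥ 13) = 1 − P(N ≤ 12) ≈ 0.4240.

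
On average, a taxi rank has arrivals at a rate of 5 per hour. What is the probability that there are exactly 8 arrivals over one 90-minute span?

Over the interval, μ = 5 × 1.5 = 7.5 (a 90-minute span = 1.5 hours).
P(N = 8) = e^(−μ) μ^8/8! = e^(−7.5) · 7.5^8/40320 ≈ 0.1373.

0.1373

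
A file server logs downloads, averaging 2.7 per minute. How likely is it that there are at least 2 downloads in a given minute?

0.7513

With mean μ = 2.7 per minute,
P(N ≥ 2) = 1 − P(N ≤ 1) = 1 − Σ_{j=0}^{1} e^(−μ) μ^j/j! ≈ 0.7513.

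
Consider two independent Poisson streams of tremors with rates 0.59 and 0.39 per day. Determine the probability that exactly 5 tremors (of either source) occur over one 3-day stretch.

0.0968

Independent Poisson processes superpose: combined rate λ = 0.59 + 0.39 = 0.98 per day.
Over the interval, μ = 0.98 × 3 = 2.94 (a 3-day stretch = 3 days).
P(N = 5) = e^(−2.94) · 2.94^5/5! ≈ 0.0968.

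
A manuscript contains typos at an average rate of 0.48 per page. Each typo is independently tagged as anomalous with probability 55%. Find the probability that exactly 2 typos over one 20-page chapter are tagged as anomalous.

0.0710

Thinning: the typos that are tagged as anomalous themselves form a Poisson process with rate 0.55 × 0.48 = 0.264 per page.
Over the interval, μ = 0.264 × 20 = 5.28 (a 20-page chapter = 20 pages).
P(N = 2) = e^(−5.28) · 5.28^2/2! ≈ 0.0710.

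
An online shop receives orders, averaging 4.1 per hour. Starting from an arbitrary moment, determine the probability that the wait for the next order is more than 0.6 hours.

0.0854

The wait for the next event is exponential with rate λ = 4.1 per hour.
P(T > 0.6) = e^(−λt) = e^(−4.1 × 0.6) = e^(−2.46) ≈ 0.0854.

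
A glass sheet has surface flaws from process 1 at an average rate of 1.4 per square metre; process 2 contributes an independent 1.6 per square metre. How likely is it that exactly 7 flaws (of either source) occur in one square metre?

Independent Poisson processes superpose: combined rate λ = 1.4 + 1.6 = 3 per square metre.
So μ = 3.
P(N = 7) = e^(−3) · 3^7/7! ≈ 0.0216.

0.0216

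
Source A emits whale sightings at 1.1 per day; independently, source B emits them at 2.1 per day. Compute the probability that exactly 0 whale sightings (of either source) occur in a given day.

Independent Poisson processes superpose: combined rate λ = 1.1 + 2.1 = 3.2 per day.
So μ = 3.2.
P(N = 0) = e^(−3.2) · 3.2^0/0! ≈ 0.0408.

0.0408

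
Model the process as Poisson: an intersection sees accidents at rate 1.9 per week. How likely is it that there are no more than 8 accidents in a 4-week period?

Over the interval, μ = 1.9 × 4 = 7.6 (a 4-week period = 4 weeks).
P(N ≤ 8) = Σ_{j=0}^{8} e^(−μ) μ^j/j! ≈ 0.6482.

0.6482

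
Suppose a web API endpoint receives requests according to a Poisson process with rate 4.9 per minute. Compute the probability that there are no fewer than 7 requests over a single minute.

With mean μ = 4.9 per minute,
P(N ≥ 7) = 1 − P(N ≤ 6) = 1 − Σ_{j=0}^{6} e^(−μ) μ^j/j! ≈ 0.2233.

0.2233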